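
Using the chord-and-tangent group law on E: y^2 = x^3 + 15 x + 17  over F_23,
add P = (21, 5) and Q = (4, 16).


P != Q, so use the chord formula.
s = (y2 - y1) / (x2 - x1) = (11) / (6) mod 23 = 21
x3 = s^2 - x1 - x2 mod 23 = 21^2 - 21 - 4 = 2
y3 = s (x1 - x3) - y1 mod 23 = 21 * (21 - 2) - 5 = 3

P + Q = (2, 3)


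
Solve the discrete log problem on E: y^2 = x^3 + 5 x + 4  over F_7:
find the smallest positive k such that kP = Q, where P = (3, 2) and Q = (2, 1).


Enumerate multiples of P until we hit Q = (2, 1):
  1P = (3, 2)
  2P = (2, 6)
  3P = (4, 2)
  4P = (0, 5)
  5P = (5, 0)
  6P = (0, 2)
  7P = (4, 5)
  8P = (2, 1)
Match found at i = 8.

k = 8


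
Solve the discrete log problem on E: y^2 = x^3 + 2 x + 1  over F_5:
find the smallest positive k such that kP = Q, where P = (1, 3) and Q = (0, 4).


Enumerate multiples of P until we hit Q = (0, 4):
  1P = (1, 3)
  2P = (3, 2)
  3P = (0, 4)
Match found at i = 3.

k = 3


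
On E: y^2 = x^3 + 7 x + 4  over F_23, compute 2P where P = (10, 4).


Doubling: s = (3 x1^2 + a) / (2 y1)
s = (3*10^2 + 7) / (2*4) mod 23 = 1
x3 = s^2 - 2 x1 mod 23 = 1^2 - 2*10 = 4
y3 = s (x1 - x3) - y1 mod 23 = 1 * (10 - 4) - 4 = 2

2P = (4, 2)


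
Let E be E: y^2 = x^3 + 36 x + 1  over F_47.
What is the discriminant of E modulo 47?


4 a^3 + 27 b^2 = 4*36^3 + 27*1^2 = 186624 + 27 = 186651
Delta = -16 * (186651) = -2986416
Delta mod 47 = 11

Delta = 11 (mod 47)


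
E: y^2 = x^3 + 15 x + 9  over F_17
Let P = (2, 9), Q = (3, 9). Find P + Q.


P != Q, so use the chord formula.
s = (y2 - y1) / (x2 - x1) = (0) / (1) mod 17 = 0
x3 = s^2 - x1 - x2 mod 17 = 0^2 - 2 - 3 = 12
y3 = s (x1 - x3) - y1 mod 17 = 0 * (2 - 12) - 9 = 8

P + Q = (12, 8)


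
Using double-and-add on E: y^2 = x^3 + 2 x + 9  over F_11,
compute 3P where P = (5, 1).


k = 3 = 11_2 (binary, LSB first: 11)
Double-and-add from P = (5, 1):
  bit 0 = 1: acc = O + (5, 1) = (5, 1)
  bit 1 = 1: acc = (5, 1) + (1, 10) = (8, 3)

3P = (8, 3)


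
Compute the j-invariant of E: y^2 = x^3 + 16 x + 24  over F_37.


Delta = -16(4 a^3 + 27 b^2) mod 37 = 31
-1728 * (4 a)^3 = -1728 * (4*16)^3 mod 37 = 26
j = 26 * 31^(-1) mod 37 = 8

j = 8 (mod 37)


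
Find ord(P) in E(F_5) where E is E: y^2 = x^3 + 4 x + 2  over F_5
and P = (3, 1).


Compute successive multiples of P until we hit O:
  1P = (3, 1)
  2P = (3, 4)
  3P = O

ord(P) = 3


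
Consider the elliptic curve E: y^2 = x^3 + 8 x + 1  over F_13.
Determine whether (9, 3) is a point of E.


Check whether y^2 = x^3 + 8 x + 1 (mod 13) for (x, y) = (9, 3).
LHS: y^2 = 3^2 mod 13 = 9
RHS: x^3 + 8 x + 1 = 9^3 + 8*9 + 1 mod 13 = 9
LHS = RHS

Yes, on the curve


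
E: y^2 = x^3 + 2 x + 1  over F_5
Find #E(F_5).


For each x in F_5, count y with y^2 = x^3 + 2 x + 1 mod 5:
  x = 0: RHS = 1, y in [1, 4]  -> 2 point(s)
  x = 1: RHS = 4, y in [2, 3]  -> 2 point(s)
  x = 3: RHS = 4, y in [2, 3]  -> 2 point(s)
Affine points: 6. Add the point at infinity: total = 7.

#E(F_5) = 7


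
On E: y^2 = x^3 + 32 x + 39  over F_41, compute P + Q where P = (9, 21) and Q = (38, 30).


P != Q, so use the chord formula.
s = (y2 - y1) / (x2 - x1) = (9) / (29) mod 41 = 30
x3 = s^2 - x1 - x2 mod 41 = 30^2 - 9 - 38 = 33
y3 = s (x1 - x3) - y1 mod 41 = 30 * (9 - 33) - 21 = 38

P + Q = (33, 38)


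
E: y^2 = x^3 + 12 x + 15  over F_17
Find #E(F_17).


For each x in F_17, count y with y^2 = x^3 + 12 x + 15 mod 17:
  x = 0: RHS = 15, y in [7, 10]  -> 2 point(s)
  x = 2: RHS = 13, y in [8, 9]  -> 2 point(s)
  x = 4: RHS = 8, y in [5, 12]  -> 2 point(s)
  x = 5: RHS = 13, y in [8, 9]  -> 2 point(s)
  x = 7: RHS = 0, y in [0]  -> 1 point(s)
  x = 9: RHS = 2, y in [6, 11]  -> 2 point(s)
  x = 10: RHS = 13, y in [8, 9]  -> 2 point(s)
  x = 11: RHS = 16, y in [4, 13]  -> 2 point(s)
  x = 12: RHS = 0, y in [0]  -> 1 point(s)
  x = 15: RHS = 0, y in [0]  -> 1 point(s)
  x = 16: RHS = 2, y in [6, 11]  -> 2 point(s)
Affine points: 19. Add the point at infinity: total = 20.

#E(F_17) = 20


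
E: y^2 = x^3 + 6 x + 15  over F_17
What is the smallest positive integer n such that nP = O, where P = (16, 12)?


Compute successive multiples of P until we hit O:
  1P = (16, 12)
  2P = (4, 1)
  3P = (10, 2)
  4P = (7, 3)
  5P = (12, 9)
  6P = (14, 15)
  7P = (2, 1)
  8P = (3, 14)
  ... (continuing to 24P)
  24P = O

ord(P) = 24


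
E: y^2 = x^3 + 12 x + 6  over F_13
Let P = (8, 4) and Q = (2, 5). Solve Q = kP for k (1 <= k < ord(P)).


Enumerate multiples of P until we hit Q = (2, 5):
  1P = (8, 4)
  2P = (7, 2)
  3P = (2, 8)
  4P = (2, 5)
Match found at i = 4.

k = 4


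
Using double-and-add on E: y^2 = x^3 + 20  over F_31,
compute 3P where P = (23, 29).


k = 3 = 11_2 (binary, LSB first: 11)
Double-and-add from P = (23, 29):
  bit 0 = 1: acc = O + (23, 29) = (23, 29)
  bit 1 = 1: acc = (23, 29) + (26, 22) = (15, 4)

3P = (15, 4)


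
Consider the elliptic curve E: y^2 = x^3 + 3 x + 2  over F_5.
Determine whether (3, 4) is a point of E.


Check whether y^2 = x^3 + 3 x + 2 (mod 5) for (x, y) = (3, 4).
LHS: y^2 = 4^2 mod 5 = 1
RHS: x^3 + 3 x + 2 = 3^3 + 3*3 + 2 mod 5 = 3
LHS != RHS

No, not on the curve


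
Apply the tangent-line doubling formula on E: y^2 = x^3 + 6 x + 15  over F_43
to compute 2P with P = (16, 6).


Doubling: s = (3 x1^2 + a) / (2 y1)
s = (3*16^2 + 6) / (2*6) mod 43 = 0
x3 = s^2 - 2 x1 mod 43 = 0^2 - 2*16 = 11
y3 = s (x1 - x3) - y1 mod 43 = 0 * (16 - 11) - 6 = 37

2P = (11, 37)


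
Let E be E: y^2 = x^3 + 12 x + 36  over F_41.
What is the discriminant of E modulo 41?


4 a^3 + 27 b^2 = 4*12^3 + 27*36^2 = 6912 + 34992 = 41904
Delta = -16 * (41904) = -670464
Delta mod 41 = 9

Delta = 9 (mod 41)


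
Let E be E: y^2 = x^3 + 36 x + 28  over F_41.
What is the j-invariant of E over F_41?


Delta = -16(4 a^3 + 27 b^2) mod 41 = 18
-1728 * (4 a)^3 = -1728 * (4*36)^3 mod 41 = 30
j = 30 * 18^(-1) mod 41 = 29

j = 29 (mod 41)


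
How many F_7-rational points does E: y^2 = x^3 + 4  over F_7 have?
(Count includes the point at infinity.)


For each x in F_7, count y with y^2 = x^3 + 0 x + 4 mod 7:
  x = 0: RHS = 4, y in [2, 5]  -> 2 point(s)
Affine points: 2. Add the point at infinity: total = 3.

#E(F_7) = 3


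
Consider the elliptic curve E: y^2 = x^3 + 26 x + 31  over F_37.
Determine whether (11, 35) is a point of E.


Check whether y^2 = x^3 + 26 x + 31 (mod 37) for (x, y) = (11, 35).
LHS: y^2 = 35^2 mod 37 = 4
RHS: x^3 + 26 x + 31 = 11^3 + 26*11 + 31 mod 37 = 20
LHS != RHS

No, not on the curve


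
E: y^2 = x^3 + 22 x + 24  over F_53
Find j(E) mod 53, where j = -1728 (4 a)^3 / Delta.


Delta = -16(4 a^3 + 27 b^2) mod 53 = 5
-1728 * (4 a)^3 = -1728 * (4*22)^3 mod 53 = 11
j = 11 * 5^(-1) mod 53 = 34

j = 34 (mod 53)


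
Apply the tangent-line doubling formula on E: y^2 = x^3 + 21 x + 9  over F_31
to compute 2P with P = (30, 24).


Doubling: s = (3 x1^2 + a) / (2 y1)
s = (3*30^2 + 21) / (2*24) mod 31 = 16
x3 = s^2 - 2 x1 mod 31 = 16^2 - 2*30 = 10
y3 = s (x1 - x3) - y1 mod 31 = 16 * (30 - 10) - 24 = 17

2P = (10, 17)


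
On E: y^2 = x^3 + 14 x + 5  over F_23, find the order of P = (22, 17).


Compute successive multiples of P until we hit O:
  1P = (22, 17)
  2P = (8, 13)
  3P = (2, 15)
  4P = (2, 8)
  5P = (8, 10)
  6P = (22, 6)
  7P = O

ord(P) = 7


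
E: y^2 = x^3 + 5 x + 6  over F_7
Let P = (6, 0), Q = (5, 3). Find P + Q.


P != Q, so use the chord formula.
s = (y2 - y1) / (x2 - x1) = (3) / (6) mod 7 = 4
x3 = s^2 - x1 - x2 mod 7 = 4^2 - 6 - 5 = 5
y3 = s (x1 - x3) - y1 mod 7 = 4 * (6 - 5) - 0 = 4

P + Q = (5, 4)


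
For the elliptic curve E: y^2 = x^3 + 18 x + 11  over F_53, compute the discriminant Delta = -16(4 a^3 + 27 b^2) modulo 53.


4 a^3 + 27 b^2 = 4*18^3 + 27*11^2 = 23328 + 3267 = 26595
Delta = -16 * (26595) = -425520
Delta mod 53 = 17

Delta = 17 (mod 53)


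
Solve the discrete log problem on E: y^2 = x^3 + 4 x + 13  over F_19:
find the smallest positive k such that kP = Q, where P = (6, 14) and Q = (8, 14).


Enumerate multiples of P until we hit Q = (8, 14):
  1P = (6, 14)
  2P = (4, 13)
  3P = (14, 1)
  4P = (15, 3)
  5P = (7, 2)
  6P = (17, 4)
  7P = (13, 1)
  8P = (5, 14)
  9P = (8, 5)
  10P = (11, 18)
  11P = (11, 1)
  12P = (8, 14)
Match found at i = 12.

k = 12


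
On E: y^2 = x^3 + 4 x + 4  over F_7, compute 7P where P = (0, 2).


k = 7 = 111_2 (binary, LSB first: 111)
Double-and-add from P = (0, 2):
  bit 0 = 1: acc = O + (0, 2) = (0, 2)
  bit 1 = 1: acc = (0, 2) + (1, 4) = (3, 6)
  bit 2 = 1: acc = (3, 6) + (5, 3) = (3, 1)

7P = (3, 1)


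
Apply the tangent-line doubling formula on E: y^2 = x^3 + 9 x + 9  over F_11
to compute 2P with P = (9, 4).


Doubling: s = (3 x1^2 + a) / (2 y1)
s = (3*9^2 + 9) / (2*4) mod 11 = 4
x3 = s^2 - 2 x1 mod 11 = 4^2 - 2*9 = 9
y3 = s (x1 - x3) - y1 mod 11 = 4 * (9 - 9) - 4 = 7

2P = (9, 7)


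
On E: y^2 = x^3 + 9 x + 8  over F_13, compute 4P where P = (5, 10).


k = 4 = 100_2 (binary, LSB first: 001)
Double-and-add from P = (5, 10):
  bit 0 = 0: acc unchanged = O
  bit 1 = 0: acc unchanged = O
  bit 2 = 1: acc = O + (9, 8) = (9, 8)

4P = (9, 8)


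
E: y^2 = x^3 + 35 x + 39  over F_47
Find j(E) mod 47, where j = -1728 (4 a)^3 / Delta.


Delta = -16(4 a^3 + 27 b^2) mod 47 = 36
-1728 * (4 a)^3 = -1728 * (4*35)^3 mod 47 = 36
j = 36 * 36^(-1) mod 47 = 1

j = 1 (mod 47)


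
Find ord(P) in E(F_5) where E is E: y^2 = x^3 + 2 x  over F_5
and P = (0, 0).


Compute successive multiples of P until we hit O:
  1P = (0, 0)
  2P = O

ord(P) = 2


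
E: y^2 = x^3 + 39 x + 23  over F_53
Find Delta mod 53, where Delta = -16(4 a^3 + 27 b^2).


4 a^3 + 27 b^2 = 4*39^3 + 27*23^2 = 237276 + 14283 = 251559
Delta = -16 * (251559) = -4024944
Delta mod 53 = 35

Delta = 35 (mod 53)


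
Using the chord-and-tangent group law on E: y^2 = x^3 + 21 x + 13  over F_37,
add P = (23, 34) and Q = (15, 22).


P != Q, so use the chord formula.
s = (y2 - y1) / (x2 - x1) = (25) / (29) mod 37 = 20
x3 = s^2 - x1 - x2 mod 37 = 20^2 - 23 - 15 = 29
y3 = s (x1 - x3) - y1 mod 37 = 20 * (23 - 29) - 34 = 31

P + Q = (29, 31)


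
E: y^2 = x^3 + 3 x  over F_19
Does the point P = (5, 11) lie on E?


Check whether y^2 = x^3 + 3 x + 0 (mod 19) for (x, y) = (5, 11).
LHS: y^2 = 11^2 mod 19 = 7
RHS: x^3 + 3 x + 0 = 5^3 + 3*5 + 0 mod 19 = 7
LHS = RHS

Yes, on the curve


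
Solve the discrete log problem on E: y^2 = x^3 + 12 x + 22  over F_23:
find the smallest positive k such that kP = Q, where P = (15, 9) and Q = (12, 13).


Enumerate multiples of P until we hit Q = (12, 13):
  1P = (15, 9)
  2P = (9, 13)
  3P = (2, 13)
  4P = (8, 3)
  5P = (12, 10)
  6P = (14, 6)
  7P = (3, 4)
  8P = (13, 11)
  9P = (19, 18)
  10P = (7, 9)
  11P = (1, 14)
  12P = (11, 6)
  13P = (22, 3)
  14P = (21, 6)
  15P = (16, 3)
  16P = (5, 0)
  17P = (16, 20)
  18P = (21, 17)
  19P = (22, 20)
  20P = (11, 17)
  21P = (1, 9)
  22P = (7, 14)
  23P = (19, 5)
  24P = (13, 12)
  25P = (3, 19)
  26P = (14, 17)
  27P = (12, 13)
Match found at i = 27.

k = 27


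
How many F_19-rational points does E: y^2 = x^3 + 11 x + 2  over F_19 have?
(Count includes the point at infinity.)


For each x in F_19, count y with y^2 = x^3 + 11 x + 2 mod 19:
  x = 3: RHS = 5, y in [9, 10]  -> 2 point(s)
  x = 5: RHS = 11, y in [7, 12]  -> 2 point(s)
  x = 7: RHS = 4, y in [2, 17]  -> 2 point(s)
  x = 12: RHS = 0, y in [0]  -> 1 point(s)
  x = 13: RHS = 5, y in [9, 10]  -> 2 point(s)
  x = 18: RHS = 9, y in [3, 16]  -> 2 point(s)
Affine points: 11. Add the point at infinity: total = 12.

#E(F_19) = 12


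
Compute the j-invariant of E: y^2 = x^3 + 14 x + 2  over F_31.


Delta = -16(4 a^3 + 27 b^2) mod 31 = 7
-1728 * (4 a)^3 = -1728 * (4*14)^3 mod 31 = 8
j = 8 * 7^(-1) mod 31 = 10

j = 10 (mod 31)


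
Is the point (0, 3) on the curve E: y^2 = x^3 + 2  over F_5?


Check whether y^2 = x^3 + 0 x + 2 (mod 5) for (x, y) = (0, 3).
LHS: y^2 = 3^2 mod 5 = 4
RHS: x^3 + 0 x + 2 = 0^3 + 0*0 + 2 mod 5 = 2
LHS != RHS

No, not on the curve


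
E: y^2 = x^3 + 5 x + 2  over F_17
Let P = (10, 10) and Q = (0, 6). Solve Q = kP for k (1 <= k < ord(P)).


Enumerate multiples of P until we hit Q = (0, 6):
  1P = (10, 10)
  2P = (16, 9)
  3P = (0, 11)
  4P = (15, 16)
  5P = (5, 13)
  6P = (1, 5)
  7P = (4, 16)
  8P = (4, 1)
  9P = (1, 12)
  10P = (5, 4)
  11P = (15, 1)
  12P = (0, 6)
Match found at i = 12.

k = 12


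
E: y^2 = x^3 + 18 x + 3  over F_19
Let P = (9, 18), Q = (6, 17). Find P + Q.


P != Q, so use the chord formula.
s = (y2 - y1) / (x2 - x1) = (18) / (16) mod 19 = 13
x3 = s^2 - x1 - x2 mod 19 = 13^2 - 9 - 6 = 2
y3 = s (x1 - x3) - y1 mod 19 = 13 * (9 - 2) - 18 = 16

P + Q = (2, 16)


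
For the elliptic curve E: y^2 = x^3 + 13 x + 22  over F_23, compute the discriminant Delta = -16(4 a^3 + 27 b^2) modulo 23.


4 a^3 + 27 b^2 = 4*13^3 + 27*22^2 = 8788 + 13068 = 21856
Delta = -16 * (21856) = -349696
Delta mod 23 = 19

Delta = 19 (mod 23)


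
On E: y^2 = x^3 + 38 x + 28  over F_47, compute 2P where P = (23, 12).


Doubling: s = (3 x1^2 + a) / (2 y1)
s = (3*23^2 + 38) / (2*12) mod 47 = 7
x3 = s^2 - 2 x1 mod 47 = 7^2 - 2*23 = 3
y3 = s (x1 - x3) - y1 mod 47 = 7 * (23 - 3) - 12 = 34

2P = (3, 34)


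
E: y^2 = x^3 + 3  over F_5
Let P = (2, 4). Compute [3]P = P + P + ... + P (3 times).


k = 3 = 11_2 (binary, LSB first: 11)
Double-and-add from P = (2, 4):
  bit 0 = 1: acc = O + (2, 4) = (2, 4)
  bit 1 = 1: acc = (2, 4) + (2, 1) = O

3P = O


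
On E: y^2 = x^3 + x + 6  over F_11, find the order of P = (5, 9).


Compute successive multiples of P until we hit O:
  1P = (5, 9)
  2P = (10, 9)
  3P = (7, 2)
  4P = (3, 6)
  5P = (8, 3)
  6P = (2, 7)
  7P = (2, 4)
  8P = (8, 8)
  ... (continuing to 13P)
  13P = O

ord(P) = 13


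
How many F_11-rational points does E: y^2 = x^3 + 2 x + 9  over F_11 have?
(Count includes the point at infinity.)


For each x in F_11, count y with y^2 = x^3 + 2 x + 9 mod 11:
  x = 0: RHS = 9, y in [3, 8]  -> 2 point(s)
  x = 1: RHS = 1, y in [1, 10]  -> 2 point(s)
  x = 3: RHS = 9, y in [3, 8]  -> 2 point(s)
  x = 4: RHS = 4, y in [2, 9]  -> 2 point(s)
  x = 5: RHS = 1, y in [1, 10]  -> 2 point(s)
  x = 7: RHS = 3, y in [5, 6]  -> 2 point(s)
  x = 8: RHS = 9, y in [3, 8]  -> 2 point(s)
Affine points: 14. Add the point at infinity: total = 15.

#E(F_11) = 15


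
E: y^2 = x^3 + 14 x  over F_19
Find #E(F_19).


For each x in F_19, count y with y^2 = x^3 + 14 x + 0 mod 19:
  x = 0: RHS = 0, y in [0]  -> 1 point(s)
  x = 2: RHS = 17, y in [6, 13]  -> 2 point(s)
  x = 4: RHS = 6, y in [5, 14]  -> 2 point(s)
  x = 5: RHS = 5, y in [9, 10]  -> 2 point(s)
  x = 7: RHS = 4, y in [2, 17]  -> 2 point(s)
  x = 8: RHS = 16, y in [4, 15]  -> 2 point(s)
  x = 9: RHS = 0, y in [0]  -> 1 point(s)
  x = 10: RHS = 0, y in [0]  -> 1 point(s)
  x = 13: RHS = 4, y in [2, 17]  -> 2 point(s)
  x = 16: RHS = 7, y in [8, 11]  -> 2 point(s)
  x = 18: RHS = 4, y in [2, 17]  -> 2 point(s)
Affine points: 19. Add the point at infinity: total = 20.

#E(F_19) = 20


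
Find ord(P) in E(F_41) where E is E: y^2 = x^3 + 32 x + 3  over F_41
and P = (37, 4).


Compute successive multiples of P until we hit O:
  1P = (37, 4)
  2P = (26, 24)
  3P = (24, 32)
  4P = (22, 11)
  5P = (7, 23)
  6P = (1, 6)
  7P = (13, 22)
  8P = (30, 1)
  ... (continuing to 49P)
  49P = O

ord(P) = 49


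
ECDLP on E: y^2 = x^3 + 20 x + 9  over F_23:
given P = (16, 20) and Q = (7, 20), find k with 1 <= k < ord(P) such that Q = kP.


Enumerate multiples of P until we hit Q = (7, 20):
  1P = (16, 20)
  2P = (15, 2)
  3P = (17, 8)
  4P = (19, 16)
  5P = (0, 20)
  6P = (7, 3)
  7P = (3, 2)
  8P = (10, 6)
  9P = (5, 21)
  10P = (6, 0)
  11P = (5, 2)
  12P = (10, 17)
  13P = (3, 21)
  14P = (7, 20)
Match found at i = 14.

k = 14


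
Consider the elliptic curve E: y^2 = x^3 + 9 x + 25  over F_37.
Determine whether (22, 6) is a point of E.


Check whether y^2 = x^3 + 9 x + 25 (mod 37) for (x, y) = (22, 6).
LHS: y^2 = 6^2 mod 37 = 36
RHS: x^3 + 9 x + 25 = 22^3 + 9*22 + 25 mod 37 = 30
LHS != RHS

No, not on the curve


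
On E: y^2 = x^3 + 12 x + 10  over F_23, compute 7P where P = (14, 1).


k = 7 = 111_2 (binary, LSB first: 111)
Double-and-add from P = (14, 1):
  bit 0 = 1: acc = O + (14, 1) = (14, 1)
  bit 1 = 1: acc = (14, 1) + (19, 17) = (3, 2)
  bit 2 = 1: acc = (3, 2) + (10, 7) = (3, 21)

7P = (3, 21)


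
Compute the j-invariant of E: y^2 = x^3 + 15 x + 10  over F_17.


Delta = -16(4 a^3 + 27 b^2) mod 17 = 16
-1728 * (4 a)^3 = -1728 * (4*15)^3 mod 17 = 5
j = 5 * 16^(-1) mod 17 = 12

j = 12 (mod 17)


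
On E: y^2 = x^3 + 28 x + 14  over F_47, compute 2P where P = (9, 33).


Doubling: s = (3 x1^2 + a) / (2 y1)
s = (3*9^2 + 28) / (2*33) mod 47 = 39
x3 = s^2 - 2 x1 mod 47 = 39^2 - 2*9 = 46
y3 = s (x1 - x3) - y1 mod 47 = 39 * (9 - 46) - 33 = 28

2P = (46, 28)


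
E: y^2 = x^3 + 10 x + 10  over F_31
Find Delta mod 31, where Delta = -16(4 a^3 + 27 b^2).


4 a^3 + 27 b^2 = 4*10^3 + 27*10^2 = 4000 + 2700 = 6700
Delta = -16 * (6700) = -107200
Delta mod 31 = 29

Delta = 29 (mod 31)


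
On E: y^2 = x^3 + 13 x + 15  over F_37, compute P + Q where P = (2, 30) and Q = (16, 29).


P != Q, so use the chord formula.
s = (y2 - y1) / (x2 - x1) = (36) / (14) mod 37 = 29
x3 = s^2 - x1 - x2 mod 37 = 29^2 - 2 - 16 = 9
y3 = s (x1 - x3) - y1 mod 37 = 29 * (2 - 9) - 30 = 26

P + Q = (9, 26)


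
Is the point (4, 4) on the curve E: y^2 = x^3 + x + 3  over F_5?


Check whether y^2 = x^3 + 1 x + 3 (mod 5) for (x, y) = (4, 4).
LHS: y^2 = 4^2 mod 5 = 1
RHS: x^3 + 1 x + 3 = 4^3 + 1*4 + 3 mod 5 = 1
LHS = RHS

Yes, on the curve


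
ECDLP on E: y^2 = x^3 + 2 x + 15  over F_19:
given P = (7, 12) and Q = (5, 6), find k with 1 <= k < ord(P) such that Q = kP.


Enumerate multiples of P until we hit Q = (5, 6):
  1P = (7, 12)
  2P = (16, 1)
  3P = (5, 13)
  4P = (12, 0)
  5P = (5, 6)
Match found at i = 5.

k = 5


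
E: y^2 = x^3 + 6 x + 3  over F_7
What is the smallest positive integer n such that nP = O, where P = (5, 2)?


Compute successive multiples of P until we hit O:
  1P = (5, 2)
  2P = (5, 5)
  3P = O

ord(P) = 3


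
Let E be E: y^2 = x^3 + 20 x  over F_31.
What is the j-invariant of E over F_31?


Delta = -16(4 a^3 + 27 b^2) mod 31 = 27
-1728 * (4 a)^3 = -1728 * (4*20)^3 mod 31 = 1
j = 1 * 27^(-1) mod 31 = 23

j = 23 (mod 31)


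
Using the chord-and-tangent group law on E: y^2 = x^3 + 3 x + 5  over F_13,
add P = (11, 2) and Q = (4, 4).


P != Q, so use the chord formula.
s = (y2 - y1) / (x2 - x1) = (2) / (6) mod 13 = 9
x3 = s^2 - x1 - x2 mod 13 = 9^2 - 11 - 4 = 1
y3 = s (x1 - x3) - y1 mod 13 = 9 * (11 - 1) - 2 = 10

P + Q = (1, 10)


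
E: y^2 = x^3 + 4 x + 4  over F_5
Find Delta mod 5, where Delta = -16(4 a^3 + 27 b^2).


4 a^3 + 27 b^2 = 4*4^3 + 27*4^2 = 256 + 432 = 688
Delta = -16 * (688) = -11008
Delta mod 5 = 2

Delta = 2 (mod 5)


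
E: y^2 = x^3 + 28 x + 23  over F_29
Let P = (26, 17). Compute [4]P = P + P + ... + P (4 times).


k = 4 = 100_2 (binary, LSB first: 001)
Double-and-add from P = (26, 17):
  bit 0 = 0: acc unchanged = O
  bit 1 = 0: acc unchanged = O
  bit 2 = 1: acc = O + (6, 28) = (6, 28)

4P = (6, 28)


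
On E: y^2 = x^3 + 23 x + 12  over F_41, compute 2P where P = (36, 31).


Doubling: s = (3 x1^2 + a) / (2 y1)
s = (3*36^2 + 23) / (2*31) mod 41 = 32
x3 = s^2 - 2 x1 mod 41 = 32^2 - 2*36 = 9
y3 = s (x1 - x3) - y1 mod 41 = 32 * (36 - 9) - 31 = 13

2P = (9, 13)


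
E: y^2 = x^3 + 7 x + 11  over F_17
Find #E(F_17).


For each x in F_17, count y with y^2 = x^3 + 7 x + 11 mod 17:
  x = 1: RHS = 2, y in [6, 11]  -> 2 point(s)
  x = 2: RHS = 16, y in [4, 13]  -> 2 point(s)
  x = 3: RHS = 8, y in [5, 12]  -> 2 point(s)
  x = 4: RHS = 1, y in [1, 16]  -> 2 point(s)
  x = 5: RHS = 1, y in [1, 16]  -> 2 point(s)
  x = 8: RHS = 1, y in [1, 16]  -> 2 point(s)
  x = 9: RHS = 4, y in [2, 15]  -> 2 point(s)
  x = 11: RHS = 8, y in [5, 12]  -> 2 point(s)
  x = 12: RHS = 4, y in [2, 15]  -> 2 point(s)
  x = 13: RHS = 4, y in [2, 15]  -> 2 point(s)
Affine points: 20. Add the point at infinity: total = 21.

#E(F_17) = 21


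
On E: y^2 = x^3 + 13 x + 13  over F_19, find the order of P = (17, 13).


Compute successive multiples of P until we hit O:
  1P = (17, 13)
  2P = (9, 2)
  3P = (13, 2)
  4P = (12, 15)
  5P = (16, 17)
  6P = (2, 3)
  7P = (11, 10)
  8P = (15, 7)
  ... (continuing to 17P)
  17P = O

ord(P) = 17


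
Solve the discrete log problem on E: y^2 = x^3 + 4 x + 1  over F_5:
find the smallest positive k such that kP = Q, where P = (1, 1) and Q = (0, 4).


Enumerate multiples of P until we hit Q = (0, 4):
  1P = (1, 1)
  2P = (4, 1)
  3P = (0, 4)
Match found at i = 3.

k = 3


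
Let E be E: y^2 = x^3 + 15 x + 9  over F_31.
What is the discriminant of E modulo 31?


4 a^3 + 27 b^2 = 4*15^3 + 27*9^2 = 13500 + 2187 = 15687
Delta = -16 * (15687) = -250992
Delta mod 31 = 15

Delta = 15 (mod 31)


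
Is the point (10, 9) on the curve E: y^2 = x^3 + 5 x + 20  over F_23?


Check whether y^2 = x^3 + 5 x + 20 (mod 23) for (x, y) = (10, 9).
LHS: y^2 = 9^2 mod 23 = 12
RHS: x^3 + 5 x + 20 = 10^3 + 5*10 + 20 mod 23 = 12
LHS = RHS

Yes, on the curve


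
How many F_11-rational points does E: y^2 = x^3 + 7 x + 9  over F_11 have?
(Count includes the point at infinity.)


For each x in F_11, count y with y^2 = x^3 + 7 x + 9 mod 11:
  x = 0: RHS = 9, y in [3, 8]  -> 2 point(s)
  x = 2: RHS = 9, y in [3, 8]  -> 2 point(s)
  x = 5: RHS = 4, y in [2, 9]  -> 2 point(s)
  x = 6: RHS = 3, y in [5, 6]  -> 2 point(s)
  x = 7: RHS = 5, y in [4, 7]  -> 2 point(s)
  x = 8: RHS = 5, y in [4, 7]  -> 2 point(s)
  x = 9: RHS = 9, y in [3, 8]  -> 2 point(s)
  x = 10: RHS = 1, y in [1, 10]  -> 2 point(s)
Affine points: 16. Add the point at infinity: total = 17.

#E(F_11) = 17


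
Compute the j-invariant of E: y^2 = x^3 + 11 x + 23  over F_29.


Delta = -16(4 a^3 + 27 b^2) mod 29 = 10
-1728 * (4 a)^3 = -1728 * (4*11)^3 mod 29 = 16
j = 16 * 10^(-1) mod 29 = 19

j = 19 (mod 29)


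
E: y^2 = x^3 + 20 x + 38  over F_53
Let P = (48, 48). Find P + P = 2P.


Doubling: s = (3 x1^2 + a) / (2 y1)
s = (3*48^2 + 20) / (2*48) mod 53 = 17
x3 = s^2 - 2 x1 mod 53 = 17^2 - 2*48 = 34
y3 = s (x1 - x3) - y1 mod 53 = 17 * (48 - 34) - 48 = 31

2P = (34, 31)


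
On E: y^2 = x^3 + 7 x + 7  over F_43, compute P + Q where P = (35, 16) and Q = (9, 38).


P != Q, so use the chord formula.
s = (y2 - y1) / (x2 - x1) = (22) / (17) mod 43 = 19
x3 = s^2 - x1 - x2 mod 43 = 19^2 - 35 - 9 = 16
y3 = s (x1 - x3) - y1 mod 43 = 19 * (35 - 16) - 16 = 1

P + Q = (16, 1)


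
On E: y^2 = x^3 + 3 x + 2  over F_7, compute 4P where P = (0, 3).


k = 4 = 100_2 (binary, LSB first: 001)
Double-and-add from P = (0, 3):
  bit 0 = 0: acc unchanged = O
  bit 1 = 0: acc unchanged = O
  bit 2 = 1: acc = O + (4, 6) = (4, 6)

4P = (4, 6)


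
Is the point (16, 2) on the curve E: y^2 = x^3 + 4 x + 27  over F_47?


Check whether y^2 = x^3 + 4 x + 27 (mod 47) for (x, y) = (16, 2).
LHS: y^2 = 2^2 mod 47 = 4
RHS: x^3 + 4 x + 27 = 16^3 + 4*16 + 27 mod 47 = 4
LHS = RHS

Yes, on the curve


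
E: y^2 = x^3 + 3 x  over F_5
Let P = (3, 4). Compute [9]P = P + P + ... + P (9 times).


k = 9 = 1001_2 (binary, LSB first: 1001)
Double-and-add from P = (3, 4):
  bit 0 = 1: acc = O + (3, 4) = (3, 4)
  bit 1 = 0: acc unchanged = (3, 4)
  bit 2 = 0: acc unchanged = (3, 4)
  bit 3 = 1: acc = (3, 4) + (4, 4) = (3, 1)

9P = (3, 1)


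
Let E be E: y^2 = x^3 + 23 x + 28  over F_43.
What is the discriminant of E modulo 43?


4 a^3 + 27 b^2 = 4*23^3 + 27*28^2 = 48668 + 21168 = 69836
Delta = -16 * (69836) = -1117376
Delta mod 43 = 22

Delta = 22 (mod 43)


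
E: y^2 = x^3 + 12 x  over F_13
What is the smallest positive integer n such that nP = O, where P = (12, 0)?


Compute successive multiples of P until we hit O:
  1P = (12, 0)
  2P = O

ord(P) = 2


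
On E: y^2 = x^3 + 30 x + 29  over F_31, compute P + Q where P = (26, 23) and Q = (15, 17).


P != Q, so use the chord formula.
s = (y2 - y1) / (x2 - x1) = (25) / (20) mod 31 = 9
x3 = s^2 - x1 - x2 mod 31 = 9^2 - 26 - 15 = 9
y3 = s (x1 - x3) - y1 mod 31 = 9 * (26 - 9) - 23 = 6

P + Q = (9, 6)


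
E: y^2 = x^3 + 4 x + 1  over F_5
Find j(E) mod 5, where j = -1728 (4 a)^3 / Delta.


Delta = -16(4 a^3 + 27 b^2) mod 5 = 2
-1728 * (4 a)^3 = -1728 * (4*4)^3 mod 5 = 2
j = 2 * 2^(-1) mod 5 = 1

j = 1 (mod 5)


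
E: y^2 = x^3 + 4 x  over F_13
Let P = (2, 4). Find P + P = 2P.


Doubling: s = (3 x1^2 + a) / (2 y1)
s = (3*2^2 + 4) / (2*4) mod 13 = 2
x3 = s^2 - 2 x1 mod 13 = 2^2 - 2*2 = 0
y3 = s (x1 - x3) - y1 mod 13 = 2 * (2 - 0) - 4 = 0

2P = (0, 0)


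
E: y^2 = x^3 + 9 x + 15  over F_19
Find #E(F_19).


For each x in F_19, count y with y^2 = x^3 + 9 x + 15 mod 19:
  x = 1: RHS = 6, y in [5, 14]  -> 2 point(s)
  x = 4: RHS = 1, y in [1, 18]  -> 2 point(s)
  x = 6: RHS = 0, y in [0]  -> 1 point(s)
  x = 11: RHS = 1, y in [1, 18]  -> 2 point(s)
  x = 13: RHS = 11, y in [7, 12]  -> 2 point(s)
  x = 14: RHS = 16, y in [4, 15]  -> 2 point(s)
  x = 18: RHS = 5, y in [9, 10]  -> 2 point(s)
Affine points: 13. Add the point at infinity: total = 14.

#E(F_19) = 14


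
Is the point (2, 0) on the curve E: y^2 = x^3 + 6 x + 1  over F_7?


Check whether y^2 = x^3 + 6 x + 1 (mod 7) for (x, y) = (2, 0).
LHS: y^2 = 0^2 mod 7 = 0
RHS: x^3 + 6 x + 1 = 2^3 + 6*2 + 1 mod 7 = 0
LHS = RHS

Yes, on the curve


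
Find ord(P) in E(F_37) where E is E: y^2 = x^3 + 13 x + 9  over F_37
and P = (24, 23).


Compute successive multiples of P until we hit O:
  1P = (24, 23)
  2P = (16, 24)
  3P = (8, 12)
  4P = (14, 7)
  5P = (6, 28)
  6P = (33, 35)
  7P = (27, 10)
  8P = (13, 28)
  ... (continuing to 23P)
  23P = O

ord(P) = 23


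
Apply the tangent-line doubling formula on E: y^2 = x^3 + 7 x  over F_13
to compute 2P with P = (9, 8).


Doubling: s = (3 x1^2 + a) / (2 y1)
s = (3*9^2 + 7) / (2*8) mod 13 = 1
x3 = s^2 - 2 x1 mod 13 = 1^2 - 2*9 = 9
y3 = s (x1 - x3) - y1 mod 13 = 1 * (9 - 9) - 8 = 5

2P = (9, 5)


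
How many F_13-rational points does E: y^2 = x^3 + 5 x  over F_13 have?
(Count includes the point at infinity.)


For each x in F_13, count y with y^2 = x^3 + 5 x + 0 mod 13:
  x = 0: RHS = 0, y in [0]  -> 1 point(s)
  x = 3: RHS = 3, y in [4, 9]  -> 2 point(s)
  x = 6: RHS = 12, y in [5, 8]  -> 2 point(s)
  x = 7: RHS = 1, y in [1, 12]  -> 2 point(s)
  x = 10: RHS = 10, y in [6, 7]  -> 2 point(s)
Affine points: 9. Add the point at infinity: total = 10.

#E(F_13) = 10


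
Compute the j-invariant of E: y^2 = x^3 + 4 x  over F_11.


Delta = -16(4 a^3 + 27 b^2) mod 11 = 7
-1728 * (4 a)^3 = -1728 * (4*4)^3 mod 11 = 7
j = 7 * 7^(-1) mod 11 = 1

j = 1 (mod 11)


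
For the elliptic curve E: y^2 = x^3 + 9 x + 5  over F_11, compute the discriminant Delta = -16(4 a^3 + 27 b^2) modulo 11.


4 a^3 + 27 b^2 = 4*9^3 + 27*5^2 = 2916 + 675 = 3591
Delta = -16 * (3591) = -57456
Delta mod 11 = 8

Delta = 8 (mod 11)


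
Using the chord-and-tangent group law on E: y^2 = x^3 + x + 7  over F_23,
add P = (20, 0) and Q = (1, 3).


P != Q, so use the chord formula.
s = (y2 - y1) / (x2 - x1) = (3) / (4) mod 23 = 18
x3 = s^2 - x1 - x2 mod 23 = 18^2 - 20 - 1 = 4
y3 = s (x1 - x3) - y1 mod 23 = 18 * (20 - 4) - 0 = 12

P + Q = (4, 12)


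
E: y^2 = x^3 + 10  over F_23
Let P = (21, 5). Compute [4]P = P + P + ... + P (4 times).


k = 4 = 100_2 (binary, LSB first: 001)
Double-and-add from P = (21, 5):
  bit 0 = 0: acc unchanged = O
  bit 1 = 0: acc unchanged = O
  bit 2 = 1: acc = O + (8, 4) = (8, 4)

4P = (8, 4)


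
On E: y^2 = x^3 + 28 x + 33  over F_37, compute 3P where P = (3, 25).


k = 3 = 11_2 (binary, LSB first: 11)
Double-and-add from P = (3, 25):
  bit 0 = 1: acc = O + (3, 25) = (3, 25)
  bit 1 = 1: acc = (3, 25) + (20, 34) = (13, 35)

3P = (13, 35)


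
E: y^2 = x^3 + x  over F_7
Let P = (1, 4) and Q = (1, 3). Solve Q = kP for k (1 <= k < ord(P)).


Enumerate multiples of P until we hit Q = (1, 3):
  1P = (1, 4)
  2P = (0, 0)
  3P = (1, 3)
Match found at i = 3.

k = 3


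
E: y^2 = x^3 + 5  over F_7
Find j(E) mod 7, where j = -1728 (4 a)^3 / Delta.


Delta = -16(4 a^3 + 27 b^2) mod 7 = 1
-1728 * (4 a)^3 = -1728 * (4*0)^3 mod 7 = 0
j = 0 * 1^(-1) mod 7 = 0

j = 0 (mod 7)


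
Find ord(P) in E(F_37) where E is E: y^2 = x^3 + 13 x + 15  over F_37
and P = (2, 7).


Compute successive multiples of P until we hit O:
  1P = (2, 7)
  2P = (36, 1)
  3P = (3, 28)
  4P = (29, 18)
  5P = (32, 26)
  6P = (30, 32)
  7P = (15, 25)
  8P = (9, 26)
  ... (continuing to 33P)
  33P = O

ord(P) = 33


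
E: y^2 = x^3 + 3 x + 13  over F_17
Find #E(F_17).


For each x in F_17, count y with y^2 = x^3 + 3 x + 13 mod 17:
  x = 0: RHS = 13, y in [8, 9]  -> 2 point(s)
  x = 1: RHS = 0, y in [0]  -> 1 point(s)
  x = 3: RHS = 15, y in [7, 10]  -> 2 point(s)
  x = 4: RHS = 4, y in [2, 15]  -> 2 point(s)
  x = 5: RHS = 0, y in [0]  -> 1 point(s)
  x = 6: RHS = 9, y in [3, 14]  -> 2 point(s)
  x = 9: RHS = 4, y in [2, 15]  -> 2 point(s)
  x = 11: RHS = 0, y in [0]  -> 1 point(s)
  x = 12: RHS = 9, y in [3, 14]  -> 2 point(s)
  x = 15: RHS = 16, y in [4, 13]  -> 2 point(s)
  x = 16: RHS = 9, y in [3, 14]  -> 2 point(s)
Affine points: 19. Add the point at infinity: total = 20.

#E(F_17) = 20


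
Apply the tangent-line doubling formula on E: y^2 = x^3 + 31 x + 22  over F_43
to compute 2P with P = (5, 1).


Doubling: s = (3 x1^2 + a) / (2 y1)
s = (3*5^2 + 31) / (2*1) mod 43 = 10
x3 = s^2 - 2 x1 mod 43 = 10^2 - 2*5 = 4
y3 = s (x1 - x3) - y1 mod 43 = 10 * (5 - 4) - 1 = 9

2P = (4, 9)


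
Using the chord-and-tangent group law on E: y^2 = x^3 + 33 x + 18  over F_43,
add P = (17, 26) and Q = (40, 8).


P != Q, so use the chord formula.
s = (y2 - y1) / (x2 - x1) = (25) / (23) mod 43 = 31
x3 = s^2 - x1 - x2 mod 43 = 31^2 - 17 - 40 = 1
y3 = s (x1 - x3) - y1 mod 43 = 31 * (17 - 1) - 26 = 40

P + Q = (1, 40)


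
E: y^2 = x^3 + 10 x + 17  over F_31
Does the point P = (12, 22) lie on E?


Check whether y^2 = x^3 + 10 x + 17 (mod 31) for (x, y) = (12, 22).
LHS: y^2 = 22^2 mod 31 = 19
RHS: x^3 + 10 x + 17 = 12^3 + 10*12 + 17 mod 31 = 5
LHS != RHS

No, not on the curve


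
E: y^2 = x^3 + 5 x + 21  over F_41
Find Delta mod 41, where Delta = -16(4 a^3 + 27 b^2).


4 a^3 + 27 b^2 = 4*5^3 + 27*21^2 = 500 + 11907 = 12407
Delta = -16 * (12407) = -198512
Delta mod 41 = 10

Delta = 10 (mod 41)


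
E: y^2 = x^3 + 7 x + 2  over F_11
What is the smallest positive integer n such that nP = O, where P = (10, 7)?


Compute successive multiples of P until we hit O:
  1P = (10, 7)
  2P = (7, 3)
  3P = (8, 3)
  4P = (8, 8)
  5P = (7, 8)
  6P = (10, 4)
  7P = O

ord(P) = 7


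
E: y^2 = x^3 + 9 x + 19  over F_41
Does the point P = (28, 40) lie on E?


Check whether y^2 = x^3 + 9 x + 19 (mod 41) for (x, y) = (28, 40).
LHS: y^2 = 40^2 mod 41 = 1
RHS: x^3 + 9 x + 19 = 28^3 + 9*28 + 19 mod 41 = 1
LHS = RHS

Yes, on the curve


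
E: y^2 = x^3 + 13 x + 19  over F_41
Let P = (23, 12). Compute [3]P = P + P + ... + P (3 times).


k = 3 = 11_2 (binary, LSB first: 11)
Double-and-add from P = (23, 12):
  bit 0 = 1: acc = O + (23, 12) = (23, 12)
  bit 1 = 1: acc = (23, 12) + (16, 31) = (1, 22)

3P = (1, 22)


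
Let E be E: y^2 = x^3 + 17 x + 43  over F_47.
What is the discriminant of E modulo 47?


4 a^3 + 27 b^2 = 4*17^3 + 27*43^2 = 19652 + 49923 = 69575
Delta = -16 * (69575) = -1113200
Delta mod 47 = 42

Delta = 42 (mod 47)


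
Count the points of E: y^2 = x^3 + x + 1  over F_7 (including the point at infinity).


For each x in F_7, count y with y^2 = x^3 + 1 x + 1 mod 7:
  x = 0: RHS = 1, y in [1, 6]  -> 2 point(s)
  x = 2: RHS = 4, y in [2, 5]  -> 2 point(s)
Affine points: 4. Add the point at infinity: total = 5.

#E(F_7) = 5


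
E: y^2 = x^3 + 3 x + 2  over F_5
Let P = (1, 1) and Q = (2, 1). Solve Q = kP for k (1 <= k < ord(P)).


Enumerate multiples of P until we hit Q = (2, 1):
  1P = (1, 1)
  2P = (2, 1)
Match found at i = 2.

k = 2


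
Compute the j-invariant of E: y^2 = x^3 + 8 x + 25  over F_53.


Delta = -16(4 a^3 + 27 b^2) mod 53 = 21
-1728 * (4 a)^3 = -1728 * (4*8)^3 mod 53 = 29
j = 29 * 21^(-1) mod 53 = 14

j = 14 (mod 53)


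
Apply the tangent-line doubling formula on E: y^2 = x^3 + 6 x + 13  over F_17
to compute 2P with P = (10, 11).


Doubling: s = (3 x1^2 + a) / (2 y1)
s = (3*10^2 + 6) / (2*11) mod 17 = 0
x3 = s^2 - 2 x1 mod 17 = 0^2 - 2*10 = 14
y3 = s (x1 - x3) - y1 mod 17 = 0 * (10 - 14) - 11 = 6

2P = (14, 6)


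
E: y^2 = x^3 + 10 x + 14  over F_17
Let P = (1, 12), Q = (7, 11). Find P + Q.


P != Q, so use the chord formula.
s = (y2 - y1) / (x2 - x1) = (16) / (6) mod 17 = 14
x3 = s^2 - x1 - x2 mod 17 = 14^2 - 1 - 7 = 1
y3 = s (x1 - x3) - y1 mod 17 = 14 * (1 - 1) - 12 = 5

P + Q = (1, 5)


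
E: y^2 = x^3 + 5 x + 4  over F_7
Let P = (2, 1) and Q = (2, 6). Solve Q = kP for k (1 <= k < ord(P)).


Enumerate multiples of P until we hit Q = (2, 6):
  1P = (2, 1)
  2P = (0, 2)
  3P = (0, 5)
  4P = (2, 6)
Match found at i = 4.

k = 4


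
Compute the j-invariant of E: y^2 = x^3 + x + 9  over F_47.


Delta = -16(4 a^3 + 27 b^2) mod 47 = 6
-1728 * (4 a)^3 = -1728 * (4*1)^3 mod 47 = 46
j = 46 * 6^(-1) mod 47 = 39

j = 39 (mod 47)


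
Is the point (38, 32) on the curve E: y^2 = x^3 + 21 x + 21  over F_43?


Check whether y^2 = x^3 + 21 x + 21 (mod 43) for (x, y) = (38, 32).
LHS: y^2 = 32^2 mod 43 = 35
RHS: x^3 + 21 x + 21 = 38^3 + 21*38 + 21 mod 43 = 6
LHS != RHS

No, not on the curve


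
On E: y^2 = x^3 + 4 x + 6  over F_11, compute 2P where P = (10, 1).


k = 2 = 10_2 (binary, LSB first: 01)
Double-and-add from P = (10, 1):
  bit 0 = 0: acc unchanged = O
  bit 1 = 1: acc = O + (6, 2) = (6, 2)

2P = (6, 2)


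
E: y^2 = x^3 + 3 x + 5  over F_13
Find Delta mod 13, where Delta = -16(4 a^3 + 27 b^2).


4 a^3 + 27 b^2 = 4*3^3 + 27*5^2 = 108 + 675 = 783
Delta = -16 * (783) = -12528
Delta mod 13 = 4

Delta = 4 (mod 13)


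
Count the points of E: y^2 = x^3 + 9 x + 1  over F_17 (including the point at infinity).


For each x in F_17, count y with y^2 = x^3 + 9 x + 1 mod 17:
  x = 0: RHS = 1, y in [1, 16]  -> 2 point(s)
  x = 3: RHS = 4, y in [2, 15]  -> 2 point(s)
  x = 4: RHS = 16, y in [4, 13]  -> 2 point(s)
  x = 5: RHS = 1, y in [1, 16]  -> 2 point(s)
  x = 6: RHS = 16, y in [4, 13]  -> 2 point(s)
  x = 7: RHS = 16, y in [4, 13]  -> 2 point(s)
  x = 12: RHS = 1, y in [1, 16]  -> 2 point(s)
  x = 14: RHS = 15, y in [7, 10]  -> 2 point(s)
  x = 15: RHS = 9, y in [3, 14]  -> 2 point(s)
  x = 16: RHS = 8, y in [5, 12]  -> 2 point(s)
Affine points: 20. Add the point at infinity: total = 21.

#E(F_17) = 21


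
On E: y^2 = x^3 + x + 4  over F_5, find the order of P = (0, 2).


Compute successive multiples of P until we hit O:
  1P = (0, 2)
  2P = (1, 4)
  3P = (3, 2)
  4P = (2, 3)
  5P = (2, 2)
  6P = (3, 3)
  7P = (1, 1)
  8P = (0, 3)
  ... (continuing to 9P)
  9P = O

ord(P) = 9


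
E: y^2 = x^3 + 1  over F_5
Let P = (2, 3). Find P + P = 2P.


Doubling: s = (3 x1^2 + a) / (2 y1)
s = (3*2^2 + 0) / (2*3) mod 5 = 2
x3 = s^2 - 2 x1 mod 5 = 2^2 - 2*2 = 0
y3 = s (x1 - x3) - y1 mod 5 = 2 * (2 - 0) - 3 = 1

2P = (0, 1)


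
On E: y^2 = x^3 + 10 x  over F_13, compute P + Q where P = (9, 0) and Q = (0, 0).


P != Q, so use the chord formula.
s = (y2 - y1) / (x2 - x1) = (0) / (4) mod 13 = 0
x3 = s^2 - x1 - x2 mod 13 = 0^2 - 9 - 0 = 4
y3 = s (x1 - x3) - y1 mod 13 = 0 * (9 - 4) - 0 = 0

P + Q = (4, 0)


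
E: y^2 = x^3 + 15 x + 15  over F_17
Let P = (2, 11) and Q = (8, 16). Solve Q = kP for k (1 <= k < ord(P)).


Enumerate multiples of P until we hit Q = (8, 16):
  1P = (2, 11)
  2P = (0, 10)
  3P = (11, 10)
  4P = (8, 1)
  5P = (6, 7)
  6P = (10, 14)
  7P = (7, 2)
  8P = (16, 4)
  9P = (12, 11)
  10P = (3, 6)
  11P = (3, 11)
  12P = (12, 6)
  13P = (16, 13)
  14P = (7, 15)
  15P = (10, 3)
  16P = (6, 10)
  17P = (8, 16)
Match found at i = 17.

k = 17


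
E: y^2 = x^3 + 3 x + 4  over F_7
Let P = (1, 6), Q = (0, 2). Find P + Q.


P != Q, so use the chord formula.
s = (y2 - y1) / (x2 - x1) = (3) / (6) mod 7 = 4
x3 = s^2 - x1 - x2 mod 7 = 4^2 - 1 - 0 = 1
y3 = s (x1 - x3) - y1 mod 7 = 4 * (1 - 1) - 6 = 1

P + Q = (1, 1)


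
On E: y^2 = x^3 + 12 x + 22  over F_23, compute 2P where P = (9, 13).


Doubling: s = (3 x1^2 + a) / (2 y1)
s = (3*9^2 + 12) / (2*13) mod 23 = 16
x3 = s^2 - 2 x1 mod 23 = 16^2 - 2*9 = 8
y3 = s (x1 - x3) - y1 mod 23 = 16 * (9 - 8) - 13 = 3

2P = (8, 3)


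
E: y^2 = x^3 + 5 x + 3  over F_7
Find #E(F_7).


For each x in F_7, count y with y^2 = x^3 + 5 x + 3 mod 7:
  x = 1: RHS = 2, y in [3, 4]  -> 2 point(s)
  x = 2: RHS = 0, y in [0]  -> 1 point(s)
  x = 6: RHS = 4, y in [2, 5]  -> 2 point(s)
Affine points: 5. Add the point at infinity: total = 6.

#E(F_7) = 6


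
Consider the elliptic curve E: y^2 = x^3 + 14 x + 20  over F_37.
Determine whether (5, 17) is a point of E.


Check whether y^2 = x^3 + 14 x + 20 (mod 37) for (x, y) = (5, 17).
LHS: y^2 = 17^2 mod 37 = 30
RHS: x^3 + 14 x + 20 = 5^3 + 14*5 + 20 mod 37 = 30
LHS = RHS

Yes, on the curve


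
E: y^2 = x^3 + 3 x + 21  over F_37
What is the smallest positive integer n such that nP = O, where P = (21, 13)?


Compute successive multiples of P until we hit O:
  1P = (21, 13)
  2P = (6, 12)
  3P = (35, 28)
  4P = (25, 25)
  5P = (0, 13)
  6P = (16, 24)
  7P = (30, 29)
  8P = (12, 3)
  ... (continuing to 18P)
  18P = O

ord(P) = 18


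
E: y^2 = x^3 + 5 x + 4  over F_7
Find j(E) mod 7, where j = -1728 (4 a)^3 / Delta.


Delta = -16(4 a^3 + 27 b^2) mod 7 = 5
-1728 * (4 a)^3 = -1728 * (4*5)^3 mod 7 = 6
j = 6 * 5^(-1) mod 7 = 4

j = 4 (mod 7)


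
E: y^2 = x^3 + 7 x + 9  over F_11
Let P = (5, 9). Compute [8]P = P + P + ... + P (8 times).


k = 8 = 1000_2 (binary, LSB first: 0001)
Double-and-add from P = (5, 9):
  bit 0 = 0: acc unchanged = O
  bit 1 = 0: acc unchanged = O
  bit 2 = 0: acc unchanged = O
  bit 3 = 1: acc = O + (10, 1) = (10, 1)

8P = (10, 1)


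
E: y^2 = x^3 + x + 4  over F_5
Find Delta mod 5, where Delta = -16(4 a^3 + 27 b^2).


4 a^3 + 27 b^2 = 4*1^3 + 27*4^2 = 4 + 432 = 436
Delta = -16 * (436) = -6976
Delta mod 5 = 4

Delta = 4 (mod 5)


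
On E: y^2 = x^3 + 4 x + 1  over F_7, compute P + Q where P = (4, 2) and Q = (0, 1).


P != Q, so use the chord formula.
s = (y2 - y1) / (x2 - x1) = (6) / (3) mod 7 = 2
x3 = s^2 - x1 - x2 mod 7 = 2^2 - 4 - 0 = 0
y3 = s (x1 - x3) - y1 mod 7 = 2 * (4 - 0) - 2 = 6

P + Q = (0, 6)


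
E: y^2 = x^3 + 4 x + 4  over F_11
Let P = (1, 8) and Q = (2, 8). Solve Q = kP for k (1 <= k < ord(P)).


Enumerate multiples of P until we hit Q = (2, 8):
  1P = (1, 8)
  2P = (7, 10)
  3P = (8, 8)
  4P = (2, 3)
  5P = (0, 9)
  6P = (0, 2)
  7P = (2, 8)
Match found at i = 7.

k = 7


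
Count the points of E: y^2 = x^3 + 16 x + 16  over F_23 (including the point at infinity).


For each x in F_23, count y with y^2 = x^3 + 16 x + 16 mod 23:
  x = 0: RHS = 16, y in [4, 19]  -> 2 point(s)
  x = 4: RHS = 6, y in [11, 12]  -> 2 point(s)
  x = 6: RHS = 6, y in [11, 12]  -> 2 point(s)
  x = 8: RHS = 12, y in [9, 14]  -> 2 point(s)
  x = 10: RHS = 3, y in [7, 16]  -> 2 point(s)
  x = 12: RHS = 4, y in [2, 21]  -> 2 point(s)
  x = 13: RHS = 6, y in [11, 12]  -> 2 point(s)
  x = 17: RHS = 3, y in [7, 16]  -> 2 point(s)
  x = 18: RHS = 18, y in [8, 15]  -> 2 point(s)
  x = 19: RHS = 3, y in [7, 16]  -> 2 point(s)
Affine points: 20. Add the point at infinity: total = 21.

#E(F_23) = 21


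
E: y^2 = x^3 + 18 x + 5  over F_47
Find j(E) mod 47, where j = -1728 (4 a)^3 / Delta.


Delta = -16(4 a^3 + 27 b^2) mod 47 = 36
-1728 * (4 a)^3 = -1728 * (4*18)^3 mod 47 = 43
j = 43 * 36^(-1) mod 47 = 26

j = 26 (mod 47)


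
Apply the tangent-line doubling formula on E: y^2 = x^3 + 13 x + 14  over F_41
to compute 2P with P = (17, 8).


Doubling: s = (3 x1^2 + a) / (2 y1)
s = (3*17^2 + 13) / (2*8) mod 41 = 14
x3 = s^2 - 2 x1 mod 41 = 14^2 - 2*17 = 39
y3 = s (x1 - x3) - y1 mod 41 = 14 * (17 - 39) - 8 = 12

2P = (39, 12)
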